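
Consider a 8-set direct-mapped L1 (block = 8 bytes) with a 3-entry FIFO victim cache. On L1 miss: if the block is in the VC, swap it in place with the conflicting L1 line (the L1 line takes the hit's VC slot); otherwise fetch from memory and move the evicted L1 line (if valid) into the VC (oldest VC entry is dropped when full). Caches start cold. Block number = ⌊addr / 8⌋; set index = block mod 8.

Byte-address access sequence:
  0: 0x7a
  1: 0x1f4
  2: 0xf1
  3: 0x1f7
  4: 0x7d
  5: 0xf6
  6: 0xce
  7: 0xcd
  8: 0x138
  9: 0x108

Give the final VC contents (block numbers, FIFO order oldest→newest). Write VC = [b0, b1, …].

#0 0x7a→b15/s7 MISS; vc=[]
#1 0x1f4→b62/s6 MISS; vc=[]
#2 0xf1→b30/s6 MISS; vc=[62]
#3 0x1f7→b62/s6 VC-HIT; vc=[30]
#4 0x7d→b15/s7 L1-HIT; vc=[30]
#5 0xf6→b30/s6 VC-HIT; vc=[62]
#6 0xce→b25/s1 MISS; vc=[62]
#7 0xcd→b25/s1 L1-HIT; vc=[62]
#8 0x138→b39/s7 MISS; vc=[62,15]
#9 0x108→b33/s1 MISS; vc=[62,15,25]

VC = [62, 15, 25]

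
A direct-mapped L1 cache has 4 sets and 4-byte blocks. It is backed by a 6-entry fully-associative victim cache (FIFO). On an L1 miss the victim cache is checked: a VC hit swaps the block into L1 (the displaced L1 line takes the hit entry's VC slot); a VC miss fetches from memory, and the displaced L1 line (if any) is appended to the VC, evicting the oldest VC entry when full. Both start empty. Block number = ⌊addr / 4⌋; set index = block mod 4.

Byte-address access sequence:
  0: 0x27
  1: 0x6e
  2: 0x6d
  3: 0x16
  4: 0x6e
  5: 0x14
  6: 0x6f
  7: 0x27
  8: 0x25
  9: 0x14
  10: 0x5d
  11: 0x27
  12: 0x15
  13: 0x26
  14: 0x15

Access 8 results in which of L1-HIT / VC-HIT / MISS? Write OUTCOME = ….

OUTCOME = L1-HIT

0: 0x27 (blk 9, set 1) → MISS  vc=[]
1: 0x6e (blk 27, set 3) → MISS  vc=[]
2: 0x6d (blk 27, set 3) → L1-HIT  vc=[]
3: 0x16 (blk 5, set 1) → MISS  vc=[9]
4: 0x6e (blk 27, set 3) → L1-HIT  vc=[9]
5: 0x14 (blk 5, set 1) → L1-HIT  vc=[9]
6: 0x6f (blk 27, set 3) → L1-HIT  vc=[9]
7: 0x27 (blk 9, set 1) → VC-HIT  vc=[5]
8: 0x25 (blk 9, set 1) → L1-HIT  vc=[5]
9: 0x14 (blk 5, set 1) → VC-HIT  vc=[9]
10: 0x5d (blk 23, set 3) → MISS  vc=[9, 27]
11: 0x27 (blk 9, set 1) → VC-HIT  vc=[5, 27]
12: 0x15 (blk 5, set 1) → VC-HIT  vc=[9, 27]
13: 0x26 (blk 9, set 1) → VC-HIT  vc=[5, 27]
14: 0x15 (blk 5, set 1) → VC-HIT  vc=[9, 27]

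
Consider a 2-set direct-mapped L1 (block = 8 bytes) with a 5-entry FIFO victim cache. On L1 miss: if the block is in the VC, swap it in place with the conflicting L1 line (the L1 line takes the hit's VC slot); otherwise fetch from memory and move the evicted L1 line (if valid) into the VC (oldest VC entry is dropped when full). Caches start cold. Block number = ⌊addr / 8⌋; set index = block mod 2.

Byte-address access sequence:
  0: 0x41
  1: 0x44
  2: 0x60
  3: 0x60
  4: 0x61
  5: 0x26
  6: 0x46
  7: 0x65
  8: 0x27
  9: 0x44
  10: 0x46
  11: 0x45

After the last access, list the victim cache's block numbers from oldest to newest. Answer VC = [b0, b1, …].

VC = [12, 4]

  [0] addr=0x41 blk=8 s=0: MISS | VC []
  [1] addr=0x44 blk=8 s=0: L1-HIT | VC []
  [2] addr=0x60 blk=12 s=0: MISS | VC [8]
  [3] addr=0x60 blk=12 s=0: L1-HIT | VC [8]
  [4] addr=0x61 blk=12 s=0: L1-HIT | VC [8]
  [5] addr=0x26 blk=4 s=0: MISS | VC [8, 12]
  [6] addr=0x46 blk=8 s=0: VC-HIT | VC [4, 12]
  [7] addr=0x65 blk=12 s=0: VC-HIT | VC [4, 8]
  [8] addr=0x27 blk=4 s=0: VC-HIT | VC [12, 8]
  [9] addr=0x44 blk=8 s=0: VC-HIT | VC [12, 4]
  [10] addr=0x46 blk=8 s=0: L1-HIT | VC [12, 4]
  [11] addr=0x45 blk=8 s=0: L1-HIT | VC [12, 4]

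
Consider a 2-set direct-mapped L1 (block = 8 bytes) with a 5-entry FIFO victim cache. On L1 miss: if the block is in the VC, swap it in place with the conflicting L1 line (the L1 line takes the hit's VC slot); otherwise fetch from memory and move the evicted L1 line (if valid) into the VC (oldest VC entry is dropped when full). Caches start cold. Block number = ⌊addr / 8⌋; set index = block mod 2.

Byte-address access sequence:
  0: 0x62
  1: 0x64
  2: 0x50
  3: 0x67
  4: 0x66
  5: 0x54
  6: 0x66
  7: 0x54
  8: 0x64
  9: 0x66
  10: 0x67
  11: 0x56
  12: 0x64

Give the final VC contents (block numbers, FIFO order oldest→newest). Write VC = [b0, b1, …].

VC = [10]

0: 0x62 (blk 12, set 0) → MISS  vc=[]
1: 0x64 (blk 12, set 0) → L1-HIT  vc=[]
2: 0x50 (blk 10, set 0) → MISS  vc=[12]
3: 0x67 (blk 12, set 0) → VC-HIT  vc=[10]
4: 0x66 (blk 12, set 0) → L1-HIT  vc=[10]
5: 0x54 (blk 10, set 0) → VC-HIT  vc=[12]
6: 0x66 (blk 12, set 0) → VC-HIT  vc=[10]
7: 0x54 (blk 10, set 0) → VC-HIT  vc=[12]
8: 0x64 (blk 12, set 0) → VC-HIT  vc=[10]
9: 0x66 (blk 12, set 0) → L1-HIT  vc=[10]
10: 0x67 (blk 12, set 0) → L1-HIT  vc=[10]
11: 0x56 (blk 10, set 0) → VC-HIT  vc=[12]
12: 0x64 (blk 12, set 0) → VC-HIT  vc=[10]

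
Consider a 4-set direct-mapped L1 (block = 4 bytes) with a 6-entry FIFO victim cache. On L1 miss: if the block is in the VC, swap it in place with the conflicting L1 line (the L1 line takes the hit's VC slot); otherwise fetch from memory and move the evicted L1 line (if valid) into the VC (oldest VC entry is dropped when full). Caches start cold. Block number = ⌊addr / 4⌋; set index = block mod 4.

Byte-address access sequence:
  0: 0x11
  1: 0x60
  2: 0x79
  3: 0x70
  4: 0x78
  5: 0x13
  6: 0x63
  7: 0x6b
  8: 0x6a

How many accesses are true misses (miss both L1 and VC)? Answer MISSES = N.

MISSES = 5

#0 0x11→b4/s0 MISS; vc=[]
#1 0x60→b24/s0 MISS; vc=[4]
#2 0x79→b30/s2 MISS; vc=[4]
#3 0x70→b28/s0 MISS; vc=[4,24]
#4 0x78→b30/s2 L1-HIT; vc=[4,24]
#5 0x13→b4/s0 VC-HIT; vc=[28,24]
#6 0x63→b24/s0 VC-HIT; vc=[28,4]
#7 0x6b→b26/s2 MISS; vc=[28,4,30]
#8 0x6a→b26/s2 L1-HIT; vc=[28,4,30]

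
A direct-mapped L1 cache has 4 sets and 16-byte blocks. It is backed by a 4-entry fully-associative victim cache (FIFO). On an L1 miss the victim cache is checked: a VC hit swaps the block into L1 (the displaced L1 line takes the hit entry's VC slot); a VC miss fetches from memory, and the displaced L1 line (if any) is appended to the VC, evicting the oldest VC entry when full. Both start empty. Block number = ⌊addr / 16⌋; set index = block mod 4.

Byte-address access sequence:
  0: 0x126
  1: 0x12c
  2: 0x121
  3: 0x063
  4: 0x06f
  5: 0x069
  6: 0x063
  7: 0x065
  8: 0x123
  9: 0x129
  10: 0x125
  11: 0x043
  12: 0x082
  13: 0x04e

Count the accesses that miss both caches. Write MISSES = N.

0: 0x126 (blk 18, set 2) → MISS  vc=[]
1: 0x12c (blk 18, set 2) → L1-HIT  vc=[]
2: 0x121 (blk 18, set 2) → L1-HIT  vc=[]
3: 0x63 (blk 6, set 2) → MISS  vc=[18]
4: 0x6f (blk 6, set 2) → L1-HIT  vc=[18]
5: 0x69 (blk 6, set 2) → L1-HIT  vc=[18]
6: 0x63 (blk 6, set 2) → L1-HIT  vc=[18]
7: 0x65 (blk 6, set 2) → L1-HIT  vc=[18]
8: 0x123 (blk 18, set 2) → VC-HIT  vc=[6]
9: 0x129 (blk 18, set 2) → L1-HIT  vc=[6]
10: 0x125 (blk 18, set 2) → L1-HIT  vc=[6]
11: 0x43 (blk 4, set 0) → MISS  vc=[6]
12: 0x82 (blk 8, set 0) → MISS  vc=[6, 4]
13: 0x4e (blk 4, set 0) → VC-HIT  vc=[6, 8]

MISSES = 4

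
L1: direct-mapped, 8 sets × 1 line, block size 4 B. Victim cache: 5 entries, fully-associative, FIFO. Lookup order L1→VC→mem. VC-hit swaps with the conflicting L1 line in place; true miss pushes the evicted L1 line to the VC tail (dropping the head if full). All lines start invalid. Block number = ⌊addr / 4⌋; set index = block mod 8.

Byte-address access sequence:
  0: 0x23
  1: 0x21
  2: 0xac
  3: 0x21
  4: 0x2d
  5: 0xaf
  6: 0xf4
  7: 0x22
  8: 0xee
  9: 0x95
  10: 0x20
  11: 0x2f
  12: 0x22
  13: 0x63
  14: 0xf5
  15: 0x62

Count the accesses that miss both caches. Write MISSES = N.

MISSES = 7

0: 0x23 (blk 8, set 0) → MISS  vc=[]
1: 0x21 (blk 8, set 0) → L1-HIT  vc=[]
2: 0xac (blk 43, set 3) → MISS  vc=[]
3: 0x21 (blk 8, set 0) → L1-HIT  vc=[]
4: 0x2d (blk 11, set 3) → MISS  vc=[43]
5: 0xaf (blk 43, set 3) → VC-HIT  vc=[11]
6: 0xf4 (blk 61, set 5) → MISS  vc=[11]
7: 0x22 (blk 8, set 0) → L1-HIT  vc=[11]
8: 0xee (blk 59, set 3) → MISS  vc=[11, 43]
9: 0x95 (blk 37, set 5) → MISS  vc=[11, 43, 61]
10: 0x20 (blk 8, set 0) → L1-HIT  vc=[11, 43, 61]
11: 0x2f (blk 11, set 3) → VC-HIT  vc=[59, 43, 61]
12: 0x22 (blk 8, set 0) → L1-HIT  vc=[59, 43, 61]
13: 0x63 (blk 24, set 0) → MISS  vc=[59, 43, 61, 8]
14: 0xf5 (blk 61, set 5) → VC-HIT  vc=[59, 43, 37, 8]
15: 0x62 (blk 24, set 0) → L1-HIT  vc=[59, 43, 37, 8]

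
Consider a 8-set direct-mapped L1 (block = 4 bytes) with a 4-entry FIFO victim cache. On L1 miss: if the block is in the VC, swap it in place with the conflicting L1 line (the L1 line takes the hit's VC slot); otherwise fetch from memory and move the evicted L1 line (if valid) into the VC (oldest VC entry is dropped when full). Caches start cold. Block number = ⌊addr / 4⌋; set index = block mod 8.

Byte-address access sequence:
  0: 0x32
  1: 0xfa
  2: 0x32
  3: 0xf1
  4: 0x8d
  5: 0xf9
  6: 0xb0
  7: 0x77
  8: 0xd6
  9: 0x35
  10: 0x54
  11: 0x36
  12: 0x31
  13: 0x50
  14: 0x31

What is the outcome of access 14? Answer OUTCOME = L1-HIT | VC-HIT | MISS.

  [0] addr=0x32 blk=12 s=4: MISS | VC []
  [1] addr=0xfa blk=62 s=6: MISS | VC []
  [2] addr=0x32 blk=12 s=4: L1-HIT | VC []
  [3] addr=0xf1 blk=60 s=4: MISS | VC [12]
  [4] addr=0x8d blk=35 s=3: MISS | VC [12]
  [5] addr=0xf9 blk=62 s=6: L1-HIT | VC [12]
  [6] addr=0xb0 blk=44 s=4: MISS | VC [12, 60]
  [7] addr=0x77 blk=29 s=5: MISS | VC [12, 60]
  [8] addr=0xd6 blk=53 s=5: MISS | VC [12, 60, 29]
  [9] addr=0x35 blk=13 s=5: MISS | VC [12, 60, 29, 53]
  [10] addr=0x54 blk=21 s=5: MISS | VC [60, 29, 53, 13]
  [11] addr=0x36 blk=13 s=5: VC-HIT | VC [60, 29, 53, 21]
  [12] addr=0x31 blk=12 s=4: MISS | VC [29, 53, 21, 44]
  [13] addr=0x50 blk=20 s=4: MISS | VC [53, 21, 44, 12]
  [14] addr=0x31 blk=12 s=4: VC-HIT | VC [53, 21, 44, 20]

OUTCOME = VC-HIT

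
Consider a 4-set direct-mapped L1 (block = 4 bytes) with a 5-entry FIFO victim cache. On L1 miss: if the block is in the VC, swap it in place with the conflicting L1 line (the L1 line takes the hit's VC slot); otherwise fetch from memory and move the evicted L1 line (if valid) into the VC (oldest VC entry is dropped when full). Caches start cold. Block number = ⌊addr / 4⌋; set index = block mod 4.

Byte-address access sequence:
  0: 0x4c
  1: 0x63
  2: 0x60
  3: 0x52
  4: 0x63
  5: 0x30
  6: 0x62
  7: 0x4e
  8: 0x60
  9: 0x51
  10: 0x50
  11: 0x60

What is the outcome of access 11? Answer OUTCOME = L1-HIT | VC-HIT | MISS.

OUTCOME = VC-HIT

  [0] addr=0x4c blk=19 s=3: MISS | VC []
  [1] addr=0x63 blk=24 s=0: MISS | VC []
  [2] addr=0x60 blk=24 s=0: L1-HIT | VC []
  [3] addr=0x52 blk=20 s=0: MISS | VC [24]
  [4] addr=0x63 blk=24 s=0: VC-HIT | VC [20]
  [5] addr=0x30 blk=12 s=0: MISS | VC [20, 24]
  [6] addr=0x62 blk=24 s=0: VC-HIT | VC [20, 12]
  [7] addr=0x4e blk=19 s=3: L1-HIT | VC [20, 12]
  [8] addr=0x60 blk=24 s=0: L1-HIT | VC [20, 12]
  [9] addr=0x51 blk=20 s=0: VC-HIT | VC [24, 12]
  [10] addr=0x50 blk=20 s=0: L1-HIT | VC [24, 12]
  [11] addr=0x60 blk=24 s=0: VC-HIT | VC [20, 12]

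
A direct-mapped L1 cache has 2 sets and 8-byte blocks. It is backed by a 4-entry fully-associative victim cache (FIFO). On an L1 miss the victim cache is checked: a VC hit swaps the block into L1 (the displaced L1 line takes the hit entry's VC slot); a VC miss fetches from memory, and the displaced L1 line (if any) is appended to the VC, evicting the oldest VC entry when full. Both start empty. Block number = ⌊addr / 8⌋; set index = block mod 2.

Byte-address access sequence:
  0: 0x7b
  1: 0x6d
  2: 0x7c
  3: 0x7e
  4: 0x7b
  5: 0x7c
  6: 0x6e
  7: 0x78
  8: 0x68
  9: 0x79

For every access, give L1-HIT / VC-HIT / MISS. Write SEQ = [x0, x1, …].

  [0] addr=0x7b blk=15 s=1: MISS | VC []
  [1] addr=0x6d blk=13 s=1: MISS | VC [15]
  [2] addr=0x7c blk=15 s=1: VC-HIT | VC [13]
  [3] addr=0x7e blk=15 s=1: L1-HIT | VC [13]
  [4] addr=0x7b blk=15 s=1: L1-HIT | VC [13]
  [5] addr=0x7c blk=15 s=1: L1-HIT | VC [13]
  [6] addr=0x6e blk=13 s=1: VC-HIT | VC [15]
  [7] addr=0x78 blk=15 s=1: VC-HIT | VC [13]
  [8] addr=0x68 blk=13 s=1: VC-HIT | VC [15]
  [9] addr=0x79 blk=15 s=1: VC-HIT | VC [13]

SEQ = [MISS, MISS, VC-HIT, L1-HIT, L1-HIT, L1-HIT, VC-HIT, VC-HIT, VC-HIT, VC-HIT]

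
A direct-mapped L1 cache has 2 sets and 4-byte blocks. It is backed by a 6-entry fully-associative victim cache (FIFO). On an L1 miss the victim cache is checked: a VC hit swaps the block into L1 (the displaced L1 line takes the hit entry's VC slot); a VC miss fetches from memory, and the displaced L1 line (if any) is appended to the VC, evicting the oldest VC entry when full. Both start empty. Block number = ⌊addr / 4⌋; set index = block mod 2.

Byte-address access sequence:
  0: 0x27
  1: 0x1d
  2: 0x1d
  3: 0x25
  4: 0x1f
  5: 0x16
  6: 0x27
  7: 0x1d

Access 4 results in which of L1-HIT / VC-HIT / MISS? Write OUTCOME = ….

  [0] addr=0x27 blk=9 s=1: MISS | VC []
  [1] addr=0x1d blk=7 s=1: MISS | VC [9]
  [2] addr=0x1d blk=7 s=1: L1-HIT | VC [9]
  [3] addr=0x25 blk=9 s=1: VC-HIT | VC [7]
  [4] addr=0x1f blk=7 s=1: VC-HIT | VC [9]
  [5] addr=0x16 blk=5 s=1: MISS | VC [9, 7]
  [6] addr=0x27 blk=9 s=1: VC-HIT | VC [5, 7]
  [7] addr=0x1d blk=7 s=1: VC-HIT | VC [5, 9]

OUTCOME = VC-HIT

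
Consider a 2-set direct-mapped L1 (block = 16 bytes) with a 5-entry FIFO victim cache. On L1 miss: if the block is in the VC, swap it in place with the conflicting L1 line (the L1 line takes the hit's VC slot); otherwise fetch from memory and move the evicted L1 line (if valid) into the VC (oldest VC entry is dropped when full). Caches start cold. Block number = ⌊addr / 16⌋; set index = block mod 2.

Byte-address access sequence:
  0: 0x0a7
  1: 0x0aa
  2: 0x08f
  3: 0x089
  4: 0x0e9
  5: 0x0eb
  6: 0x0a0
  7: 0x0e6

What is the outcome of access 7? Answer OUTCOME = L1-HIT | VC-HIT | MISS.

#0 0xa7→b10/s0 MISS; vc=[]
#1 0xaa→b10/s0 L1-HIT; vc=[]
#2 0x8f→b8/s0 MISS; vc=[10]
#3 0x89→b8/s0 L1-HIT; vc=[10]
#4 0xe9→b14/s0 MISS; vc=[10,8]
#5 0xeb→b14/s0 L1-HIT; vc=[10,8]
#6 0xa0→b10/s0 VC-HIT; vc=[14,8]
#7 0xe6→b14/s0 VC-HIT; vc=[10,8]

OUTCOME = VC-HIT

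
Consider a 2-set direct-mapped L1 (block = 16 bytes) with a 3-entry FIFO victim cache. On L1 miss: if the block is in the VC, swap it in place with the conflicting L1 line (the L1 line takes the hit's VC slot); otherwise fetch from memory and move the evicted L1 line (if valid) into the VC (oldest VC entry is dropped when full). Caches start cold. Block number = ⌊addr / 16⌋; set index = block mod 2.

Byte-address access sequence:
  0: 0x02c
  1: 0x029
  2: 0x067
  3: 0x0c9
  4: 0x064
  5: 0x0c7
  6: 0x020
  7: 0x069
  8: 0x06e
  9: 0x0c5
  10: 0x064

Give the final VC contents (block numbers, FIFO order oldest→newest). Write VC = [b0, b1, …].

#0 0x2c→b2/s0 MISS; vc=[]
#1 0x29→b2/s0 L1-HIT; vc=[]
#2 0x67→b6/s0 MISS; vc=[2]
#3 0xc9→b12/s0 MISS; vc=[2,6]
#4 0x64→b6/s0 VC-HIT; vc=[2,12]
#5 0xc7→b12/s0 VC-HIT; vc=[2,6]
#6 0x20→b2/s0 VC-HIT; vc=[12,6]
#7 0x69→b6/s0 VC-HIT; vc=[12,2]
#8 0x6e→b6/s0 L1-HIT; vc=[12,2]
#9 0xc5→b12/s0 VC-HIT; vc=[6,2]
#10 0x64→b6/s0 VC-HIT; vc=[12,2]

VC = [12, 2]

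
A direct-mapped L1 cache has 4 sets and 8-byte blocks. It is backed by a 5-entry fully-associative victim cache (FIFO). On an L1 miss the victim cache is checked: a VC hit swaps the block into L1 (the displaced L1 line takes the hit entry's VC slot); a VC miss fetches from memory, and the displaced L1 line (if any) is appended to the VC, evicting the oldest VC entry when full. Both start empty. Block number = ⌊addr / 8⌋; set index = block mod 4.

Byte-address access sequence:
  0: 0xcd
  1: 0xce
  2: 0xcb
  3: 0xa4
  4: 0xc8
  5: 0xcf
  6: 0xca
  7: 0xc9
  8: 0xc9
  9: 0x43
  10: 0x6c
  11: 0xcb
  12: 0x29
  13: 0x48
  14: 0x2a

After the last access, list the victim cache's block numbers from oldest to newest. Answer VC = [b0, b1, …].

#0 0xcd→b25/s1 MISS; vc=[]
#1 0xce→b25/s1 L1-HIT; vc=[]
#2 0xcb→b25/s1 L1-HIT; vc=[]
#3 0xa4→b20/s0 MISS; vc=[]
#4 0xc8→b25/s1 L1-HIT; vc=[]
#5 0xcf→b25/s1 L1-HIT; vc=[]
#6 0xca→b25/s1 L1-HIT; vc=[]
#7 0xc9→b25/s1 L1-HIT; vc=[]
#8 0xc9→b25/s1 L1-HIT; vc=[]
#9 0x43→b8/s0 MISS; vc=[20]
#10 0x6c→b13/s1 MISS; vc=[20,25]
#11 0xcb→b25/s1 VC-HIT; vc=[20,13]
#12 0x29→b5/s1 MISS; vc=[20,13,25]
#13 0x48→b9/s1 MISS; vc=[20,13,25,5]
#14 0x2a→b5/s1 VC-HIT; vc=[20,13,25,9]

VC = [20, 13, 25, 9]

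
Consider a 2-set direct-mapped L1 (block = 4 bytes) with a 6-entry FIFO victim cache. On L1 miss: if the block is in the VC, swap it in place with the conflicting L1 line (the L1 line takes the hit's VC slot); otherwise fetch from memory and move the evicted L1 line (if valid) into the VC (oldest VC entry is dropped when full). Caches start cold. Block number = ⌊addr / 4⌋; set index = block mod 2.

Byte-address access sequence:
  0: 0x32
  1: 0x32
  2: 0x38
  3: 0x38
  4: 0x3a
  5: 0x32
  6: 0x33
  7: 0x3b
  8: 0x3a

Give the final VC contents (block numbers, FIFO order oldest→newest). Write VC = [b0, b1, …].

VC = [12]

#0 0x32→b12/s0 MISS; vc=[]
#1 0x32→b12/s0 L1-HIT; vc=[]
#2 0x38→b14/s0 MISS; vc=[12]
#3 0x38→b14/s0 L1-HIT; vc=[12]
#4 0x3a→b14/s0 L1-HIT; vc=[12]
#5 0x32→b12/s0 VC-HIT; vc=[14]
#6 0x33→b12/s0 L1-HIT; vc=[14]
#7 0x3b→b14/s0 VC-HIT; vc=[12]
#8 0x3a→b14/s0 L1-HIT; vc=[12]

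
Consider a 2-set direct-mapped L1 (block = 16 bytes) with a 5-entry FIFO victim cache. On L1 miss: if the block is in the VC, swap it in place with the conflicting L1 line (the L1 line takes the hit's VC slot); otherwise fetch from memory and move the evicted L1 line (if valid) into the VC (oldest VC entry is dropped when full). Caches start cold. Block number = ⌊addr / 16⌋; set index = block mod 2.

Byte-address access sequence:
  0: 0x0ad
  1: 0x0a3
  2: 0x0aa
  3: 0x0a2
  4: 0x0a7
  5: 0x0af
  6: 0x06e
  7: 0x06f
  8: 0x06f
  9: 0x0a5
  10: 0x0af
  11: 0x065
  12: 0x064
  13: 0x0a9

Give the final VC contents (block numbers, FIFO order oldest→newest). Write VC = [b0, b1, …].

VC = [6]

#0 0xad→b10/s0 MISS; vc=[]
#1 0xa3→b10/s0 L1-HIT; vc=[]
#2 0xaa→b10/s0 L1-HIT; vc=[]
#3 0xa2→b10/s0 L1-HIT; vc=[]
#4 0xa7→b10/s0 L1-HIT; vc=[]
#5 0xaf→b10/s0 L1-HIT; vc=[]
#6 0x6e→b6/s0 MISS; vc=[10]
#7 0x6f→b6/s0 L1-HIT; vc=[10]
#8 0x6f→b6/s0 L1-HIT; vc=[10]
#9 0xa5→b10/s0 VC-HIT; vc=[6]
#10 0xaf→b10/s0 L1-HIT; vc=[6]
#11 0x65→b6/s0 VC-HIT; vc=[10]
#12 0x64→b6/s0 L1-HIT; vc=[10]
#13 0xa9→b10/s0 VC-HIT; vc=[6]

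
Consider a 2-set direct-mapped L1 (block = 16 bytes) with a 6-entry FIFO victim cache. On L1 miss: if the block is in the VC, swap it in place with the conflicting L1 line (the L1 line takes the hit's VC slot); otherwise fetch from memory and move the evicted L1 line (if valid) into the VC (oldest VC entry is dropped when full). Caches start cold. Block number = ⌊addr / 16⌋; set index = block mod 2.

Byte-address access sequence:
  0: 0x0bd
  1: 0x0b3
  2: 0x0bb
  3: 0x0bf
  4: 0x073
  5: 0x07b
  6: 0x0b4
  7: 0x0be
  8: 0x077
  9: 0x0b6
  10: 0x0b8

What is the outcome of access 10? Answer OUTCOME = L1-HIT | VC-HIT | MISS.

OUTCOME = L1-HIT

  [0] addr=0xbd blk=11 s=1: MISS | VC []
  [1] addr=0xb3 blk=11 s=1: L1-HIT | VC []
  [2] addr=0xbb blk=11 s=1: L1-HIT | VC []
  [3] addr=0xbf blk=11 s=1: L1-HIT | VC []
  [4] addr=0x73 blk=7 s=1: MISS | VC [11]
  [5] addr=0x7b blk=7 s=1: L1-HIT | VC [11]
  [6] addr=0xb4 blk=11 s=1: VC-HIT | VC [7]
  [7] addr=0xbe blk=11 s=1: L1-HIT | VC [7]
  [8] addr=0x77 blk=7 s=1: VC-HIT | VC [11]
  [9] addr=0xb6 blk=11 s=1: VC-HIT | VC [7]
  [10] addr=0xb8 blk=11 s=1: L1-HIT | VC [7]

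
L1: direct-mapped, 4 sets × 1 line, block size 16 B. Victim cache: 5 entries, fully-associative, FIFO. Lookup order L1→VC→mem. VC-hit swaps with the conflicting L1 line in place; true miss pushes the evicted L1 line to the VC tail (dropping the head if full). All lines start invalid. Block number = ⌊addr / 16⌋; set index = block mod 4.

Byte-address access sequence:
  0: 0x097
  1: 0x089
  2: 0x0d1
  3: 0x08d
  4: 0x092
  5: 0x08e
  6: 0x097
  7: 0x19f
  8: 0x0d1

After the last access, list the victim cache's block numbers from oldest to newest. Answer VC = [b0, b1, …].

  [0] addr=0x97 blk=9 s=1: MISS | VC []
  [1] addr=0x89 blk=8 s=0: MISS | VC []
  [2] addr=0xd1 blk=13 s=1: MISS | VC [9]
  [3] addr=0x8d blk=8 s=0: L1-HIT | VC [9]
  [4] addr=0x92 blk=9 s=1: VC-HIT | VC [13]
  [5] addr=0x8e blk=8 s=0: L1-HIT | VC [13]
  [6] addr=0x97 blk=9 s=1: L1-HIT | VC [13]
  [7] addr=0x19f blk=25 s=1: MISS | VC [13, 9]
  [8] addr=0xd1 blk=13 s=1: VC-HIT | VC [25, 9]

VC = [25, 9]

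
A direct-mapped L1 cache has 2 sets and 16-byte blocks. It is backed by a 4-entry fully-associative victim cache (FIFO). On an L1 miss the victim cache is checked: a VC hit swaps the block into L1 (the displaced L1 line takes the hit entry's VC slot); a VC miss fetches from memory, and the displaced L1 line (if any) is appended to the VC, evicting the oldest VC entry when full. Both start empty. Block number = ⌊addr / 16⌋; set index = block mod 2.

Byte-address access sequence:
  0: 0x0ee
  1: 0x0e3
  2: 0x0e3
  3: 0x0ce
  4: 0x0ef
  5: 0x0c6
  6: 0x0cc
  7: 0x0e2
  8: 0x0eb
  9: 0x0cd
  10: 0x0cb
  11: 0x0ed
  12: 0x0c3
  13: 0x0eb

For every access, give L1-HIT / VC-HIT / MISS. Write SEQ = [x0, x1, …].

0: 0xee (blk 14, set 0) → MISS  vc=[]
1: 0xe3 (blk 14, set 0) → L1-HIT  vc=[]
2: 0xe3 (blk 14, set 0) → L1-HIT  vc=[]
3: 0xce (blk 12, set 0) → MISS  vc=[14]
4: 0xef (blk 14, set 0) → VC-HIT  vc=[12]
5: 0xc6 (blk 12, set 0) → VC-HIT  vc=[14]
6: 0xcc (blk 12, set 0) → L1-HIT  vc=[14]
7: 0xe2 (blk 14, set 0) → VC-HIT  vc=[12]
8: 0xeb (blk 14, set 0) → L1-HIT  vc=[12]
9: 0xcd (blk 12, set 0) → VC-HIT  vc=[14]
10: 0xcb (blk 12, set 0) → L1-HIT  vc=[14]
11: 0xed (blk 14, set 0) → VC-HIT  vc=[12]
12: 0xc3 (blk 12, set 0) → VC-HIT  vc=[14]
13: 0xeb (blk 14, set 0) → VC-HIT  vc=[12]

SEQ = [MISS, L1-HIT, L1-HIT, MISS, VC-HIT, VC-HIT, L1-HIT, VC-HIT, L1-HIT, VC-HIT, L1-HIT, VC-HIT, VC-HIT, VC-HIT]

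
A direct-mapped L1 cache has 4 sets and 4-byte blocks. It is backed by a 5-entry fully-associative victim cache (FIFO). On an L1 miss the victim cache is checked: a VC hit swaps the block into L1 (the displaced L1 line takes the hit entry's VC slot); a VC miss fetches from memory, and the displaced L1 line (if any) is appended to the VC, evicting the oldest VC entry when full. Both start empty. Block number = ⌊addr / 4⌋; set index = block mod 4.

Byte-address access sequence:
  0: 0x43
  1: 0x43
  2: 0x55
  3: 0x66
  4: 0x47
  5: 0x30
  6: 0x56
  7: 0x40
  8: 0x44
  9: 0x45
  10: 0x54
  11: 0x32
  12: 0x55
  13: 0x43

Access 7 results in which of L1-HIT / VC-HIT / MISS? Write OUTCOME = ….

  [0] addr=0x43 blk=16 s=0: MISS | VC []
  [1] addr=0x43 blk=16 s=0: L1-HIT | VC []
  [2] addr=0x55 blk=21 s=1: MISS | VC []
  [3] addr=0x66 blk=25 s=1: MISS | VC [21]
  [4] addr=0x47 blk=17 s=1: MISS | VC [21, 25]
  [5] addr=0x30 blk=12 s=0: MISS | VC [21, 25, 16]
  [6] addr=0x56 blk=21 s=1: VC-HIT | VC [17, 25, 16]
  [7] addr=0x40 blk=16 s=0: VC-HIT | VC [17, 25, 12]
  [8] addr=0x44 blk=17 s=1: VC-HIT | VC [21, 25, 12]
  [9] addr=0x45 blk=17 s=1: L1-HIT | VC [21, 25, 12]
  [10] addr=0x54 blk=21 s=1: VC-HIT | VC [17, 25, 12]
  [11] addr=0x32 blk=12 s=0: VC-HIT | VC [17, 25, 16]
  [12] addr=0x55 blk=21 s=1: L1-HIT | VC [17, 25, 16]
  [13] addr=0x43 blk=16 s=0: VC-HIT | VC [17, 25, 12]

OUTCOME = VC-HIT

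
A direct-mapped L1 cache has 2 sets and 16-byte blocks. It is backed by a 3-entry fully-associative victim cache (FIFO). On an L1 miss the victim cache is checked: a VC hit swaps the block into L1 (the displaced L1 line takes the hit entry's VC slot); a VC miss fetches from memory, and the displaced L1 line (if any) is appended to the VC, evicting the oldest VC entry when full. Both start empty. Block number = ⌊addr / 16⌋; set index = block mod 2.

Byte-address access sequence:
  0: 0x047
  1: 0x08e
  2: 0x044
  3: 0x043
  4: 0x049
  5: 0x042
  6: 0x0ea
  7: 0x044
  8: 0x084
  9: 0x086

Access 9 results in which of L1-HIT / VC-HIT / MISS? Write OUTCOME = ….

OUTCOME = L1-HIT

  [0] addr=0x47 blk=4 s=0: MISS | VC []
  [1] addr=0x8e blk=8 s=0: MISS | VC [4]
  [2] addr=0x44 blk=4 s=0: VC-HIT | VC [8]
  [3] addr=0x43 blk=4 s=0: L1-HIT | VC [8]
  [4] addr=0x49 blk=4 s=0: L1-HIT | VC [8]
  [5] addr=0x42 blk=4 s=0: L1-HIT | VC [8]
  [6] addr=0xea blk=14 s=0: MISS | VC [8, 4]
  [7] addr=0x44 blk=4 s=0: VC-HIT | VC [8, 14]
  [8] addr=0x84 blk=8 s=0: VC-HIT | VC [4, 14]
  [9] addr=0x86 blk=8 s=0: L1-HIT | VC [4, 14]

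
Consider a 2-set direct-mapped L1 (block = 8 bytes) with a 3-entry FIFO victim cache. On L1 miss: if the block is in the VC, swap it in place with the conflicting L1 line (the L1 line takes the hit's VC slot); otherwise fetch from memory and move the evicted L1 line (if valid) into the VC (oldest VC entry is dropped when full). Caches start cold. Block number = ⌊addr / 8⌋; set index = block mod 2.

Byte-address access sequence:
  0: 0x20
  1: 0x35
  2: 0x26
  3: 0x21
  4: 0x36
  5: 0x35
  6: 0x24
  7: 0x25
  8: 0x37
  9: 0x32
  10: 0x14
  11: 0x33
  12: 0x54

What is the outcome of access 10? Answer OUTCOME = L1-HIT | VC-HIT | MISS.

0: 0x20 (blk 4, set 0) → MISS  vc=[]
1: 0x35 (blk 6, set 0) → MISS  vc=[4]
2: 0x26 (blk 4, set 0) → VC-HIT  vc=[6]
3: 0x21 (blk 4, set 0) → L1-HIT  vc=[6]
4: 0x36 (blk 6, set 0) → VC-HIT  vc=[4]
5: 0x35 (blk 6, set 0) → L1-HIT  vc=[4]
6: 0x24 (blk 4, set 0) → VC-HIT  vc=[6]
7: 0x25 (blk 4, set 0) → L1-HIT  vc=[6]
8: 0x37 (blk 6, set 0) → VC-HIT  vc=[4]
9: 0x32 (blk 6, set 0) → L1-HIT  vc=[4]
10: 0x14 (blk 2, set 0) → MISS  vc=[4, 6]
11: 0x33 (blk 6, set 0) → VC-HIT  vc=[4, 2]
12: 0x54 (blk 10, set 0) → MISS  vc=[4, 2, 6]

OUTCOME = MISS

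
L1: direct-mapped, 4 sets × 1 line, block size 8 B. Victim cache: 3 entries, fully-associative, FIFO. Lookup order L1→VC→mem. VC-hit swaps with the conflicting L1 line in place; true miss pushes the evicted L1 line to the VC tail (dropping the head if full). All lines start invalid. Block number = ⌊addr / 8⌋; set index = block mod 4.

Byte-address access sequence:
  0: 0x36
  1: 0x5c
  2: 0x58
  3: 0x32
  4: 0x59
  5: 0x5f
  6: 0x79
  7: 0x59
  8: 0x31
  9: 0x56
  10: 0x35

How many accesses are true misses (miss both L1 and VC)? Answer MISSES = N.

MISSES = 4

#0 0x36→b6/s2 MISS; vc=[]
#1 0x5c→b11/s3 MISS; vc=[]
#2 0x58→b11/s3 L1-HIT; vc=[]
#3 0x32→b6/s2 L1-HIT; vc=[]
#4 0x59→b11/s3 L1-HIT; vc=[]
#5 0x5f→b11/s3 L1-HIT; vc=[]
#6 0x79→b15/s3 MISS; vc=[11]
#7 0x59→b11/s3 VC-HIT; vc=[15]
#8 0x31→b6/s2 L1-HIT; vc=[15]
#9 0x56→b10/s2 MISS; vc=[15,6]
#10 0x35→b6/s2 VC-HIT; vc=[15,10]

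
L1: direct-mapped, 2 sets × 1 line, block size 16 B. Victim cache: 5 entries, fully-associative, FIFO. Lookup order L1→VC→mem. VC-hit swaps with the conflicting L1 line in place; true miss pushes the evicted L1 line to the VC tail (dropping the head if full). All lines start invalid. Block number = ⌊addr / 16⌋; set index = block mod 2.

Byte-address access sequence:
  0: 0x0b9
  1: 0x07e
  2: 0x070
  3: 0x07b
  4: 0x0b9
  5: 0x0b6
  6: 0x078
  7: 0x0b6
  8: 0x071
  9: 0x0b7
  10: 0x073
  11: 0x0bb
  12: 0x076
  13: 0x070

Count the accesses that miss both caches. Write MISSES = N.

MISSES = 2

0: 0xb9 (blk 11, set 1) → MISS  vc=[]
1: 0x7e (blk 7, set 1) → MISS  vc=[11]
2: 0x70 (blk 7, set 1) → L1-HIT  vc=[11]
3: 0x7b (blk 7, set 1) → L1-HIT  vc=[11]
4: 0xb9 (blk 11, set 1) → VC-HIT  vc=[7]
5: 0xb6 (blk 11, set 1) → L1-HIT  vc=[7]
6: 0x78 (blk 7, set 1) → VC-HIT  vc=[11]
7: 0xb6 (blk 11, set 1) → VC-HIT  vc=[7]
8: 0x71 (blk 7, set 1) → VC-HIT  vc=[11]
9: 0xb7 (blk 11, set 1) → VC-HIT  vc=[7]
10: 0x73 (blk 7, set 1) → VC-HIT  vc=[11]
11: 0xbb (blk 11, set 1) → VC-HIT  vc=[7]
12: 0x76 (blk 7, set 1) → VC-HIT  vc=[11]
13: 0x70 (blk 7, set 1) → L1-HIT  vc=[11]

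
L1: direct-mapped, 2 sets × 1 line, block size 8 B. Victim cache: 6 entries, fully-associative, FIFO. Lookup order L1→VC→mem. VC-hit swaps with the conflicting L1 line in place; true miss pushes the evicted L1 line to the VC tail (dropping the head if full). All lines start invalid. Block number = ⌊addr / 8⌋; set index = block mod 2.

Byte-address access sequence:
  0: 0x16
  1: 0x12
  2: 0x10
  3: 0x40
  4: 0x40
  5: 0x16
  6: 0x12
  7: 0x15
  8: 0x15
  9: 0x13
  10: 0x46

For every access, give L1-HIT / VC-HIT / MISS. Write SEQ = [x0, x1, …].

#0 0x16→b2/s0 MISS; vc=[]
#1 0x12→b2/s0 L1-HIT; vc=[]
#2 0x10→b2/s0 L1-HIT; vc=[]
#3 0x40→b8/s0 MISS; vc=[2]
#4 0x40→b8/s0 L1-HIT; vc=[2]
#5 0x16→b2/s0 VC-HIT; vc=[8]
#6 0x12→b2/s0 L1-HIT; vc=[8]
#7 0x15→b2/s0 L1-HIT; vc=[8]
#8 0x15→b2/s0 L1-HIT; vc=[8]
#9 0x13→b2/s0 L1-HIT; vc=[8]
#10 0x46→b8/s0 VC-HIT; vc=[2]

SEQ = [MISS, L1-HIT, L1-HIT, MISS, L1-HIT, VC-HIT, L1-HIT, L1-HIT, L1-HIT, L1-HIT, VC-HIT]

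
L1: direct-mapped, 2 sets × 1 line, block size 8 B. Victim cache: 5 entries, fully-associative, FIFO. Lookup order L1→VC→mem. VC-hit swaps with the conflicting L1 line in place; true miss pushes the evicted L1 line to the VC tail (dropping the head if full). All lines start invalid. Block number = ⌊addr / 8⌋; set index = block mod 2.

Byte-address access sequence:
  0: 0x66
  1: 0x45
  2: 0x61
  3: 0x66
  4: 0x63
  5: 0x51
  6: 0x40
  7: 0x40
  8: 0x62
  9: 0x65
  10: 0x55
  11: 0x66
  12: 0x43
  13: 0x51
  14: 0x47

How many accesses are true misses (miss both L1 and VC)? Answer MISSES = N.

MISSES = 3

  [0] addr=0x66 blk=12 s=0: MISS | VC []
  [1] addr=0x45 blk=8 s=0: MISS | VC [12]
  [2] addr=0x61 blk=12 s=0: VC-HIT | VC [8]
  [3] addr=0x66 blk=12 s=0: L1-HIT | VC [8]
  [4] addr=0x63 blk=12 s=0: L1-HIT | VC [8]
  [5] addr=0x51 blk=10 s=0: MISS | VC [8, 12]
  [6] addr=0x40 blk=8 s=0: VC-HIT | VC [10, 12]
  [7] addr=0x40 blk=8 s=0: L1-HIT | VC [10, 12]
  [8] addr=0x62 blk=12 s=0: VC-HIT | VC [10, 8]
  [9] addr=0x65 blk=12 s=0: L1-HIT | VC [10, 8]
  [10] addr=0x55 blk=10 s=0: VC-HIT | VC [12, 8]
  [11] addr=0x66 blk=12 s=0: VC-HIT | VC [10, 8]
  [12] addr=0x43 blk=8 s=0: VC-HIT | VC [10, 12]
  [13] addr=0x51 blk=10 s=0: VC-HIT | VC [8, 12]
  [14] addr=0x47 blk=8 s=0: VC-HIT | VC [10, 12]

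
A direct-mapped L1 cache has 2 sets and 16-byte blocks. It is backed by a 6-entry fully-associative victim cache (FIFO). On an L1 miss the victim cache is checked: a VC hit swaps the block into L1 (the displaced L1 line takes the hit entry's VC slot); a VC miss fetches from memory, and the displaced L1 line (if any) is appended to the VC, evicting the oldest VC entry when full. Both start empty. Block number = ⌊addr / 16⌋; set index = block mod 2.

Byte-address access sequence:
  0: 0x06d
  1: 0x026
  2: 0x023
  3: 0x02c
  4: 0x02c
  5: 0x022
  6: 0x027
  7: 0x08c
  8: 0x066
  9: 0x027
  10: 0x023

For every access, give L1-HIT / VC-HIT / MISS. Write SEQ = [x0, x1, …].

SEQ = [MISS, MISS, L1-HIT, L1-HIT, L1-HIT, L1-HIT, L1-HIT, MISS, VC-HIT, VC-HIT, L1-HIT]

0: 0x6d (blk 6, set 0) → MISS  vc=[]
1: 0x26 (blk 2, set 0) → MISS  vc=[6]
2: 0x23 (blk 2, set 0) → L1-HIT  vc=[6]
3: 0x2c (blk 2, set 0) → L1-HIT  vc=[6]
4: 0x2c (blk 2, set 0) → L1-HIT  vc=[6]
5: 0x22 (blk 2, set 0) → L1-HIT  vc=[6]
6: 0x27 (blk 2, set 0) → L1-HIT  vc=[6]
7: 0x8c (blk 8, set 0) → MISS  vc=[6, 2]
8: 0x66 (blk 6, set 0) → VC-HIT  vc=[8, 2]
9: 0x27 (blk 2, set 0) → VC-HIT  vc=[8, 6]
10: 0x23 (blk 2, set 0) → L1-HIT  vc=[8, 6]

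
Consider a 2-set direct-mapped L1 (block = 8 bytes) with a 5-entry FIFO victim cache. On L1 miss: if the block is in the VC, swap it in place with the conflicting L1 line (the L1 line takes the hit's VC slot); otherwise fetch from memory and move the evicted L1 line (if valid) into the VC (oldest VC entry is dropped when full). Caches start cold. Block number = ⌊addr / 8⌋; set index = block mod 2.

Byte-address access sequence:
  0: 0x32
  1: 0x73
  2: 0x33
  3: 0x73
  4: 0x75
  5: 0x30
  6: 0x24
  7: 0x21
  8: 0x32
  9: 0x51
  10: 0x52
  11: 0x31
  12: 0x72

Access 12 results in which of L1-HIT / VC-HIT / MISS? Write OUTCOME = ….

OUTCOME = VC-HIT

  [0] addr=0x32 blk=6 s=0: MISS | VC []
  [1] addr=0x73 blk=14 s=0: MISS | VC [6]
  [2] addr=0x33 blk=6 s=0: VC-HIT | VC [14]
  [3] addr=0x73 blk=14 s=0: VC-HIT | VC [6]
  [4] addr=0x75 blk=14 s=0: L1-HIT | VC [6]
  [5] addr=0x30 blk=6 s=0: VC-HIT | VC [14]
  [6] addr=0x24 blk=4 s=0: MISS | VC [14, 6]
  [7] addr=0x21 blk=4 s=0: L1-HIT | VC [14, 6]
  [8] addr=0x32 blk=6 s=0: VC-HIT | VC [14, 4]
  [9] addr=0x51 blk=10 s=0: MISS | VC [14, 4, 6]
  [10] addr=0x52 blk=10 s=0: L1-HIT | VC [14, 4, 6]
  [11] addr=0x31 blk=6 s=0: VC-HIT | VC [14, 4, 10]
  [12] addr=0x72 blk=14 s=0: VC-HIT | VC [6, 4, 10]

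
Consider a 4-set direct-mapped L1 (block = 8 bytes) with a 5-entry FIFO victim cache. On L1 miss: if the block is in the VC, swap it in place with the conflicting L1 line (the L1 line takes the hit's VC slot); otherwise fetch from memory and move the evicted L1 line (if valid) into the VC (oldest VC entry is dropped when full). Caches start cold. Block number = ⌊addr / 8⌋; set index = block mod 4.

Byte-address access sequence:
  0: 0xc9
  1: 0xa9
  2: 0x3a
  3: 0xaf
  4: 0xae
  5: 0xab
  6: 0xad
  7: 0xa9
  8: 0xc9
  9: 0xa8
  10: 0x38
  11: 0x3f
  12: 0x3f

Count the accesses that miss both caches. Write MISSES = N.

0: 0xc9 (blk 25, set 1) → MISS  vc=[]
1: 0xa9 (blk 21, set 1) → MISS  vc=[25]
2: 0x3a (blk 7, set 3) → MISS  vc=[25]
3: 0xaf (blk 21, set 1) → L1-HIT  vc=[25]
4: 0xae (blk 21, set 1) → L1-HIT  vc=[25]
5: 0xab (blk 21, set 1) → L1-HIT  vc=[25]
6: 0xad (blk 21, set 1) → L1-HIT  vc=[25]
7: 0xa9 (blk 21, set 1) → L1-HIT  vc=[25]
8: 0xc9 (blk 25, set 1) → VC-HIT  vc=[21]
9: 0xa8 (blk 21, set 1) → VC-HIT  vc=[25]
10: 0x38 (blk 7, set 3) → L1-HIT  vc=[25]
11: 0x3f (blk 7, set 3) → L1-HIT  vc=[25]
12: 0x3f (blk 7, set 3) → L1-HIT  vc=[25]

MISSES = 3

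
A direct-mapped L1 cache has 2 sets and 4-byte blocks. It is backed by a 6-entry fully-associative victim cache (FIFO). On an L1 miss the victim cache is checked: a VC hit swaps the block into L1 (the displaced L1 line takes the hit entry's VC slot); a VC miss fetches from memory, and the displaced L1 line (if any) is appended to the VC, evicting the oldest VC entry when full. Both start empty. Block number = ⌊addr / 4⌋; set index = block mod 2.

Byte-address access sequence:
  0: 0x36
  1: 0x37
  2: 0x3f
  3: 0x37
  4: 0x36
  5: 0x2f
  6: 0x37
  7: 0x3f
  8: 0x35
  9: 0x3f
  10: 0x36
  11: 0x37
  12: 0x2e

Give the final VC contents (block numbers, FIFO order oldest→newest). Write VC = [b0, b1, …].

  [0] addr=0x36 blk=13 s=1: MISS | VC []
  [1] addr=0x37 blk=13 s=1: L1-HIT | VC []
  [2] addr=0x3f blk=15 s=1: MISS | VC [13]
  [3] addr=0x37 blk=13 s=1: VC-HIT | VC [15]
  [4] addr=0x36 blk=13 s=1: L1-HIT | VC [15]
  [5] addr=0x2f blk=11 s=1: MISS | VC [15, 13]
  [6] addr=0x37 blk=13 s=1: VC-HIT | VC [15, 11]
  [7] addr=0x3f blk=15 s=1: VC-HIT | VC [13, 11]
  [8] addr=0x35 blk=13 s=1: VC-HIT | VC [15, 11]
  [9] addr=0x3f blk=15 s=1: VC-HIT | VC [13, 11]
  [10] addr=0x36 blk=13 s=1: VC-HIT | VC [15, 11]
  [11] addr=0x37 blk=13 s=1: L1-HIT | VC [15, 11]
  [12] addr=0x2e blk=11 s=1: VC-HIT | VC [15, 13]

VC = [15, 13]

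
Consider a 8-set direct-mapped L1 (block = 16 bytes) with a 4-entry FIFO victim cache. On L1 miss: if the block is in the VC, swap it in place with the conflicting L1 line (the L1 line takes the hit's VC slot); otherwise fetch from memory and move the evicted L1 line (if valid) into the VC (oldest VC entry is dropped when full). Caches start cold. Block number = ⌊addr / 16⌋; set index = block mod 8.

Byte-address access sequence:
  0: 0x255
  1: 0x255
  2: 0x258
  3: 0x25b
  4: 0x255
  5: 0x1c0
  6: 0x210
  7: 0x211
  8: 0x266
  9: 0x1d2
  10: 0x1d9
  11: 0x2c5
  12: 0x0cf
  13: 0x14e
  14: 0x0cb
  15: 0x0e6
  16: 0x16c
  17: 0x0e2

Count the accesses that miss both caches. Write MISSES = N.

0: 0x255 (blk 37, set 5) → MISS  vc=[]
1: 0x255 (blk 37, set 5) → L1-HIT  vc=[]
2: 0x258 (blk 37, set 5) → L1-HIT  vc=[]
3: 0x25b (blk 37, set 5) → L1-HIT  vc=[]
4: 0x255 (blk 37, set 5) → L1-HIT  vc=[]
5: 0x1c0 (blk 28, set 4) → MISS  vc=[]
6: 0x210 (blk 33, set 1) → MISS  vc=[]
7: 0x211 (blk 33, set 1) → L1-HIT  vc=[]
8: 0x266 (blk 38, set 6) → MISS  vc=[]
9: 0x1d2 (blk 29, set 5) → MISS  vc=[37]
10: 0x1d9 (blk 29, set 5) → L1-HIT  vc=[37]
11: 0x2c5 (blk 44, set 4) → MISS  vc=[37, 28]
12: 0xcf (blk 12, set 4) → MISS  vc=[37, 28, 44]
13: 0x14e (blk 20, set 4) → MISS  vc=[37, 28, 44, 12]
14: 0xcb (blk 12, set 4) → VC-HIT  vc=[37, 28, 44, 20]
15: 0xe6 (blk 14, set 6) → MISS  vc=[28, 44, 20, 38]
16: 0x16c (blk 22, set 6) → MISS  vc=[44, 20, 38, 14]
17: 0xe2 (blk 14, set 6) → VC-HIT  vc=[44, 20, 38, 22]

MISSES = 10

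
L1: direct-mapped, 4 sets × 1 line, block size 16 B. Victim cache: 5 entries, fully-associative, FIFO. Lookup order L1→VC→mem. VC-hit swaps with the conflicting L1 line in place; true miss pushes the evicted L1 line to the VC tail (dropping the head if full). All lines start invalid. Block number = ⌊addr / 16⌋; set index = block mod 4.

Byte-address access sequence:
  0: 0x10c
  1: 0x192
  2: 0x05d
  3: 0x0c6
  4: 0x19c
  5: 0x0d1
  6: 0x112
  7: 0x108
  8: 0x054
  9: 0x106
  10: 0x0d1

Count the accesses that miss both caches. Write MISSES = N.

  [0] addr=0x10c blk=16 s=0: MISS | VC []
  [1] addr=0x192 blk=25 s=1: MISS | VC []
  [2] addr=0x5d blk=5 s=1: MISS | VC [25]
  [3] addr=0xc6 blk=12 s=0: MISS | VC [25, 16]
  [4] addr=0x19c blk=25 s=1: VC-HIT | VC [5, 16]
  [5] addr=0xd1 blk=13 s=1: MISS | VC [5, 16, 25]
  [6] addr=0x112 blk=17 s=1: MISS | VC [5, 16, 25, 13]
  [7] addr=0x108 blk=16 s=0: VC-HIT | VC [5, 12, 25, 13]
  [8] addr=0x54 blk=5 s=1: VC-HIT | VC [17, 12, 25, 13]
  [9] addr=0x106 blk=16 s=0: L1-HIT | VC [17, 12, 25, 13]
  [10] addr=0xd1 blk=13 s=1: VC-HIT | VC [17, 12, 25, 5]

MISSES = 6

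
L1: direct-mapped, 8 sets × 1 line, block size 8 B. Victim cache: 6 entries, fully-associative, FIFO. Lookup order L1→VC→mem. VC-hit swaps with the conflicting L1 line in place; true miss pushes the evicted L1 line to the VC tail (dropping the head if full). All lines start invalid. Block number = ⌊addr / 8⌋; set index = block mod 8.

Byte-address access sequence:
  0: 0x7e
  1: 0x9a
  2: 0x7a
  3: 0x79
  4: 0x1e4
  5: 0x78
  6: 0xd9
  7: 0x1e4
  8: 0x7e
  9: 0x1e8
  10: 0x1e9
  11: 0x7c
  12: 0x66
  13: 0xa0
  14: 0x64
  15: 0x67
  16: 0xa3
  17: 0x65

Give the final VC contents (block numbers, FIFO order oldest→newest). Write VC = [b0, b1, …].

VC = [19, 60, 20]

#0 0x7e→b15/s7 MISS; vc=[]
#1 0x9a→b19/s3 MISS; vc=[]
#2 0x7a→b15/s7 L1-HIT; vc=[]
#3 0x79→b15/s7 L1-HIT; vc=[]
#4 0x1e4→b60/s4 MISS; vc=[]
#5 0x78→b15/s7 L1-HIT; vc=[]
#6 0xd9→b27/s3 MISS; vc=[19]
#7 0x1e4→b60/s4 L1-HIT; vc=[19]
#8 0x7e→b15/s7 L1-HIT; vc=[19]
#9 0x1e8→b61/s5 MISS; vc=[19]
#10 0x1e9→b61/s5 L1-HIT; vc=[19]
#11 0x7c→b15/s7 L1-HIT; vc=[19]
#12 0x66→b12/s4 MISS; vc=[19,60]
#13 0xa0→b20/s4 MISS; vc=[19,60,12]
#14 0x64→b12/s4 VC-HIT; vc=[19,60,20]
#15 0x67→b12/s4 L1-HIT; vc=[19,60,20]
#16 0xa3→b20/s4 VC-HIT; vc=[19,60,12]
#17 0x65→b12/s4 VC-HIT; vc=[19,60,20]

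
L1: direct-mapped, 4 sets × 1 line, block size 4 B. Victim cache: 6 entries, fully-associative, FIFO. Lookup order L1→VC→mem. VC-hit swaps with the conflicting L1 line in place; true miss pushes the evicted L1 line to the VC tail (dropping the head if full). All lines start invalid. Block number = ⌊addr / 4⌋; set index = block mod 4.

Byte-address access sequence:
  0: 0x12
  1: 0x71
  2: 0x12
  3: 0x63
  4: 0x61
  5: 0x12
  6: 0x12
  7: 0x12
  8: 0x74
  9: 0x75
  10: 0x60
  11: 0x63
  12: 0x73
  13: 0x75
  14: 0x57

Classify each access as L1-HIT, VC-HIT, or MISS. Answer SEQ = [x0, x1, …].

0: 0x12 (blk 4, set 0) → MISS  vc=[]
1: 0x71 (blk 28, set 0) → MISS  vc=[4]
2: 0x12 (blk 4, set 0) → VC-HIT  vc=[28]
3: 0x63 (blk 24, set 0) → MISS  vc=[28, 4]
4: 0x61 (blk 24, set 0) → L1-HIT  vc=[28, 4]
5: 0x12 (blk 4, set 0) → VC-HIT  vc=[28, 24]
6: 0x12 (blk 4, set 0) → L1-HIT  vc=[28, 24]
7: 0x12 (blk 4, set 0) → L1-HIT  vc=[28, 24]
8: 0x74 (blk 29, set 1) → MISS  vc=[28, 24]
9: 0x75 (blk 29, set 1) → L1-HIT  vc=[28, 24]
10: 0x60 (blk 24, set 0) → VC-HIT  vc=[28, 4]
11: 0x63 (blk 24, set 0) → L1-HIT  vc=[28, 4]
12: 0x73 (blk 28, set 0) → VC-HIT  vc=[24, 4]
13: 0x75 (blk 29, set 1) → L1-HIT  vc=[24, 4]
14: 0x57 (blk 21, set 1) → MISS  vc=[24, 4, 29]

SEQ = [MISS, MISS, VC-HIT, MISS, L1-HIT, VC-HIT, L1-HIT, L1-HIT, MISS, L1-HIT, VC-HIT, L1-HIT, VC-HIT, L1-HIT, MISS]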